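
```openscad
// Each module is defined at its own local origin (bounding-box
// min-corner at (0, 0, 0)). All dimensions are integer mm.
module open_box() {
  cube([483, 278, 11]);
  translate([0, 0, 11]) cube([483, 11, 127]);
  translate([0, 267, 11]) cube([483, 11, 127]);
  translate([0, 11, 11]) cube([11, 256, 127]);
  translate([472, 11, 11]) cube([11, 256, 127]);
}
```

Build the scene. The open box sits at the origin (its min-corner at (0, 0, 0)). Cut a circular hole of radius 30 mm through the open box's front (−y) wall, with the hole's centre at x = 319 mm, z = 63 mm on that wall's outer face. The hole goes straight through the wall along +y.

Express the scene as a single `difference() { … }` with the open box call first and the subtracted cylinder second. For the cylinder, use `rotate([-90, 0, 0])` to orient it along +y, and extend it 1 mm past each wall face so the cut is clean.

difference() {
  open_box();
  translate([319, -1, 63]) rotate([-90, 0, 0]) cylinder(h = 13, r = 30);
}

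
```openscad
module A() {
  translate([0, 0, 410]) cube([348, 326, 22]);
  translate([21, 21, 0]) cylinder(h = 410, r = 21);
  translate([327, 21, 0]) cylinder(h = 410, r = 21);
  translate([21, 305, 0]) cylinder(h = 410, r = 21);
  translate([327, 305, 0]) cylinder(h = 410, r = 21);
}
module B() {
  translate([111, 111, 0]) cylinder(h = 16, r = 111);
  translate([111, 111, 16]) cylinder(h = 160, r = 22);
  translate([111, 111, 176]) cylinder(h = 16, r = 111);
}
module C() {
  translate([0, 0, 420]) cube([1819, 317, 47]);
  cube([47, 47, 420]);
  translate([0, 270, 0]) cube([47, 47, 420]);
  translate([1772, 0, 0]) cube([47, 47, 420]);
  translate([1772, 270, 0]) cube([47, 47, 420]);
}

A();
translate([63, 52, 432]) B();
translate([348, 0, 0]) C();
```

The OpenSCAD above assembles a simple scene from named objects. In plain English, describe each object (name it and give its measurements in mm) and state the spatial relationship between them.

A is a four-legged stool. The seat is 348×326 mm, 22 mm thick, top at z = 432 mm. It stands on four round legs, each 42 mm in diameter, from z = 0 to the seat underside, each leg's axis is inset half a diameter from the nearest pair of seat edges (so the leg's bounding box is flush with the corner).

B is a spool: two coaxial disc flanges of radius 111 mm and thickness 16 mm, joined by a core cylinder of radius 22 mm and height 160 mm. The lower flange rests on z = 0 and the three cylinders share a vertical axis.

C is a long wooden bench with a 1819 mm (x) × 317 mm (y) seat, 47 mm thick, its top surface 467 mm above the floor. Four 47 mm square legs at the seat corners, flush with the edges, run from z = 0 to the seat underside.

The spool is on top of the stool, centred. The bench is against the stool's +x side, with their −y faces flush.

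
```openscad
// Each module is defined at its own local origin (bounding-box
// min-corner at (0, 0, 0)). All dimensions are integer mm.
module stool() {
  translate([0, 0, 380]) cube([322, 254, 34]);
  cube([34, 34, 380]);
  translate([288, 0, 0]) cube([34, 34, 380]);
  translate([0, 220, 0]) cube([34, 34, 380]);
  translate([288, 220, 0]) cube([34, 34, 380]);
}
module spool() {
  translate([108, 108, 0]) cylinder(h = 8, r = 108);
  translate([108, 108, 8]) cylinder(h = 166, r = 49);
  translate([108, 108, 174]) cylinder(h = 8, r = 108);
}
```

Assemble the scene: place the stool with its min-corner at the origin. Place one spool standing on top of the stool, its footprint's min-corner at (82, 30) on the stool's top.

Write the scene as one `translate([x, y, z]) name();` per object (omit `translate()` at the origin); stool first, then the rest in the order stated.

stool();
translate([82, 30, 414]) spool();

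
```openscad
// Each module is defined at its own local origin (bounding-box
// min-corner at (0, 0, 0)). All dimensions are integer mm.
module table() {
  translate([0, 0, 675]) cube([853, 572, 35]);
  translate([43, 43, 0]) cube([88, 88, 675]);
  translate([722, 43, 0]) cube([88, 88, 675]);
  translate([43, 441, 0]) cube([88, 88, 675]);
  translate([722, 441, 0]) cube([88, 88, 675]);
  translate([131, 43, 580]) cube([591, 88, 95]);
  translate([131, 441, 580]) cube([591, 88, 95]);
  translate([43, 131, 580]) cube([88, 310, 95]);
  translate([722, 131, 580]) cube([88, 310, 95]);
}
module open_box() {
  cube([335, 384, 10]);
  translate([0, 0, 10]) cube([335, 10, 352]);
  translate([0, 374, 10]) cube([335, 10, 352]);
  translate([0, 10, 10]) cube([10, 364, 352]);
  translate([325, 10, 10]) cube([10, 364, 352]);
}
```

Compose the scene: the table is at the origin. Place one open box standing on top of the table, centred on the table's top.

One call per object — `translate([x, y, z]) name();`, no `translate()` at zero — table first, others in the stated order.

table();
translate([259, 94, 710]) open_box();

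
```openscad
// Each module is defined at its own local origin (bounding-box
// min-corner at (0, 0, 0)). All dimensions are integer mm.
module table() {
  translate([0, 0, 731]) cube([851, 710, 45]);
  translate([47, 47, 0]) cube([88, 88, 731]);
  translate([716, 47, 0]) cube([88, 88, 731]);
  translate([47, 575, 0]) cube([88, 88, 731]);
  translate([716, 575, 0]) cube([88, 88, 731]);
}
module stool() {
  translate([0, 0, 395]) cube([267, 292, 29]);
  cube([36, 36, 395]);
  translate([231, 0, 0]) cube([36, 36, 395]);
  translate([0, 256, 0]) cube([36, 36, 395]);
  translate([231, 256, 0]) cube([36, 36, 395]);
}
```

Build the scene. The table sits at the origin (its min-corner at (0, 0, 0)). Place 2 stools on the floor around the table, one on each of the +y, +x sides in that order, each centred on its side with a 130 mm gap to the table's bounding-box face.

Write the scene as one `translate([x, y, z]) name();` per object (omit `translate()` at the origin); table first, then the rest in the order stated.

table();
translate([292, 840, 0]) stool();
translate([981, 209, 0]) stool();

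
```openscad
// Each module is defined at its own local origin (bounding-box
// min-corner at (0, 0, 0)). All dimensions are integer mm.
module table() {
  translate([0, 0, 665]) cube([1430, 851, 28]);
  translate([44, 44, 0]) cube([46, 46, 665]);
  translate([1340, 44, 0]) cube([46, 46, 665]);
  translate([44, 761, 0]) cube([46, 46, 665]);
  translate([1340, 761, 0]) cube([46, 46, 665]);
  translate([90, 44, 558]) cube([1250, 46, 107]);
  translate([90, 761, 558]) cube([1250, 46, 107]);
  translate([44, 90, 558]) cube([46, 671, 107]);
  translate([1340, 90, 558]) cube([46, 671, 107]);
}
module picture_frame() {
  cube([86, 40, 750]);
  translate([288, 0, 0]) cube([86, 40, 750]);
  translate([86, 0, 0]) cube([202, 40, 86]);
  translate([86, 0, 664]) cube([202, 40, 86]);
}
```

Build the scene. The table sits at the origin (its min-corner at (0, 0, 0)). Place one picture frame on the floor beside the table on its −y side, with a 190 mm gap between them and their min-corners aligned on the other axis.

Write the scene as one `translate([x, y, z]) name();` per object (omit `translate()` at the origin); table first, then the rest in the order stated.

table();
translate([0, -230, 0]) picture_frame();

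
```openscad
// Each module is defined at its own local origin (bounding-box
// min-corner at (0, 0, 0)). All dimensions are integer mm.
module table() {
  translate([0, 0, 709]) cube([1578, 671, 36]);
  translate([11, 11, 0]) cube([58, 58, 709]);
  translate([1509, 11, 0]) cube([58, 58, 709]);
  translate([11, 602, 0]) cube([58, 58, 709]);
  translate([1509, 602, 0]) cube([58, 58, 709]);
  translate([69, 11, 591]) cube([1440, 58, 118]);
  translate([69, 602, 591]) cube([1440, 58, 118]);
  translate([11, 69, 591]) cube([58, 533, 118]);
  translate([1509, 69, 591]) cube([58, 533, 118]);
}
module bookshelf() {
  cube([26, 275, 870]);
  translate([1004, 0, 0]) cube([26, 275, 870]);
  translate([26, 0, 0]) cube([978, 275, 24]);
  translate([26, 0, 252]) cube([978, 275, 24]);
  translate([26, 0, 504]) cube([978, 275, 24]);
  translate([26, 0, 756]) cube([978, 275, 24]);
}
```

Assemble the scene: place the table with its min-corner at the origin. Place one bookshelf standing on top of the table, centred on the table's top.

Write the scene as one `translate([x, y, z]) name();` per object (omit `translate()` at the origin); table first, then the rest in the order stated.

table();
translate([274, 198, 745]) bookshelf();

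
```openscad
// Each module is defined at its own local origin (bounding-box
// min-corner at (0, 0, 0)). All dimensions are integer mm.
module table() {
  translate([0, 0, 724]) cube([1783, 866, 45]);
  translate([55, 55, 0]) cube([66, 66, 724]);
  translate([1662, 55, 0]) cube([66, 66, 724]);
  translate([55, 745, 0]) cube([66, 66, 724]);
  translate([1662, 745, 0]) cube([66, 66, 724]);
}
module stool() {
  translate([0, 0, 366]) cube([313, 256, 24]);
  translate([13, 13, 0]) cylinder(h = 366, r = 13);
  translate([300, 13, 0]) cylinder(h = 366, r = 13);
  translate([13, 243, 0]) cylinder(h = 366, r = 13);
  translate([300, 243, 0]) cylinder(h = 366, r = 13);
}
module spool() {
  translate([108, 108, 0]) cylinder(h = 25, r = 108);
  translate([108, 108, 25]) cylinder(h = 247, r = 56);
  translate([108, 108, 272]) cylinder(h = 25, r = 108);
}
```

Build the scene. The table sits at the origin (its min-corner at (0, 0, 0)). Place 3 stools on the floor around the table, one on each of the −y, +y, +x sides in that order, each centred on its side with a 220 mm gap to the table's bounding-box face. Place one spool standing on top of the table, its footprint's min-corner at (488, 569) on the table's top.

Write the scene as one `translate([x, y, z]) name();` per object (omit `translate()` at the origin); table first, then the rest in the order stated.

table();
translate([735, -476, 0]) stool();
translate([735, 1086, 0]) stool();
translate([2003, 305, 0]) stool();
translate([488, 569, 769]) spool();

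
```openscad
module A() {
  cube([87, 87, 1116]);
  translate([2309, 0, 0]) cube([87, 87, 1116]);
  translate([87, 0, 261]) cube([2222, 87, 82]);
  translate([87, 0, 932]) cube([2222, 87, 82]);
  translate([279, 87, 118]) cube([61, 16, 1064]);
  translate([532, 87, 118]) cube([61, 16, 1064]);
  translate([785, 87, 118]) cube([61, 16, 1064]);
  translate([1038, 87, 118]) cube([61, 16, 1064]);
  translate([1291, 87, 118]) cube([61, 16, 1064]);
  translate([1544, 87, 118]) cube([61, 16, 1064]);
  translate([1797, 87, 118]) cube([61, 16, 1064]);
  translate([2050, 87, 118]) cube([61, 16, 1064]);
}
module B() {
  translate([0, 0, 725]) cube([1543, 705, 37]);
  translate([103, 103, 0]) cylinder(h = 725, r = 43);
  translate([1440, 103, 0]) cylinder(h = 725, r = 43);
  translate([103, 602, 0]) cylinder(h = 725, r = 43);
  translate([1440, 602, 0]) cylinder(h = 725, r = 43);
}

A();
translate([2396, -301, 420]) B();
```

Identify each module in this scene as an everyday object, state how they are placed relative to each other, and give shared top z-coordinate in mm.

Both tops at z = 1182 mm.

A is a fence section. B is a table. The table is beside the fence section with their tops flush at z = 1182. The shared top z-coordinate is 1182 mm.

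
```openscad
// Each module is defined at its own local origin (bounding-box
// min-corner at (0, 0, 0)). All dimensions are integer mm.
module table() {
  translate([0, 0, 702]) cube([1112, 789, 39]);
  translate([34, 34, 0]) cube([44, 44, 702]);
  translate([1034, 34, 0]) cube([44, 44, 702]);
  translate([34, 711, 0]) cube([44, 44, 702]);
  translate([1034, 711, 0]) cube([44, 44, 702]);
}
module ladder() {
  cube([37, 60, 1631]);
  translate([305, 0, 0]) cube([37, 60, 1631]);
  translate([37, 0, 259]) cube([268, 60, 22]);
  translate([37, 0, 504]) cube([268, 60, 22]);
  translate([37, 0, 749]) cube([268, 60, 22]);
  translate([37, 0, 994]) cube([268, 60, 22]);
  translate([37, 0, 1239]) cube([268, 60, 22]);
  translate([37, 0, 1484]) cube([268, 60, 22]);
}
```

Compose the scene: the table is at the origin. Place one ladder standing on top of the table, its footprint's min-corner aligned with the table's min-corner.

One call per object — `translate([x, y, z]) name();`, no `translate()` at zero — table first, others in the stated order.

table();
translate([0, 0, 741]) ladder();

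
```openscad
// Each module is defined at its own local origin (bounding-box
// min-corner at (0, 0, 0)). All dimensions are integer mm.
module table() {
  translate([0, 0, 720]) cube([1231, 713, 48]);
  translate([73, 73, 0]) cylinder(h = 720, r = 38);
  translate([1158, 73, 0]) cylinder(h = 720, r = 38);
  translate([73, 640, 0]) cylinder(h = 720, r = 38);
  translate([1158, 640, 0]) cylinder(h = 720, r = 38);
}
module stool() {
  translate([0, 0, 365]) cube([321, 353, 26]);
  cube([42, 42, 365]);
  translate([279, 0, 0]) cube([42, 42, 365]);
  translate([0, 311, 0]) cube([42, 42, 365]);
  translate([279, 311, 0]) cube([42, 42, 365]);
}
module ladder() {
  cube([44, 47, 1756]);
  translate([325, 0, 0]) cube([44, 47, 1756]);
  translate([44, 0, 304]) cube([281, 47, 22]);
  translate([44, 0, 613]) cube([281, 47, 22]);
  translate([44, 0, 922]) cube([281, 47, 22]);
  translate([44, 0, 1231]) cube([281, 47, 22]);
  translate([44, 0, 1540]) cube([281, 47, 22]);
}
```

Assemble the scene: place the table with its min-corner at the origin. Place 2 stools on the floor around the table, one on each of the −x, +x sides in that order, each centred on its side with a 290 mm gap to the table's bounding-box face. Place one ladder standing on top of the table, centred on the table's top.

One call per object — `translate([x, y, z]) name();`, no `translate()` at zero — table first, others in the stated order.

table();
translate([-611, 180, 0]) stool();
translate([1521, 180, 0]) stool();
translate([431, 333, 768]) ladder();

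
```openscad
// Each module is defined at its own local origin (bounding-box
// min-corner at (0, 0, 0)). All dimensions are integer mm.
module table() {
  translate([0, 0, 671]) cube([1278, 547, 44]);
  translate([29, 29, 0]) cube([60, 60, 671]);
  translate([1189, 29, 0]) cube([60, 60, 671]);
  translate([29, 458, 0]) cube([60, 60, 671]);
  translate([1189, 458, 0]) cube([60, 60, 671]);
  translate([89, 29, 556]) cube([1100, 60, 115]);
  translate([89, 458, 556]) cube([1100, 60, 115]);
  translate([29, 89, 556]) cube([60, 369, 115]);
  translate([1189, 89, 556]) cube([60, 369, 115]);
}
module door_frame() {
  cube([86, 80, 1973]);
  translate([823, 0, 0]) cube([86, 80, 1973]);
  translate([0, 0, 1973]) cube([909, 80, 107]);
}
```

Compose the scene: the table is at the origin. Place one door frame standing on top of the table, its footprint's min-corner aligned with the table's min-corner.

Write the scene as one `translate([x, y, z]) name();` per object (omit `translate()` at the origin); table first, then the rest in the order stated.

table();
translate([0, 0, 715]) door_frame();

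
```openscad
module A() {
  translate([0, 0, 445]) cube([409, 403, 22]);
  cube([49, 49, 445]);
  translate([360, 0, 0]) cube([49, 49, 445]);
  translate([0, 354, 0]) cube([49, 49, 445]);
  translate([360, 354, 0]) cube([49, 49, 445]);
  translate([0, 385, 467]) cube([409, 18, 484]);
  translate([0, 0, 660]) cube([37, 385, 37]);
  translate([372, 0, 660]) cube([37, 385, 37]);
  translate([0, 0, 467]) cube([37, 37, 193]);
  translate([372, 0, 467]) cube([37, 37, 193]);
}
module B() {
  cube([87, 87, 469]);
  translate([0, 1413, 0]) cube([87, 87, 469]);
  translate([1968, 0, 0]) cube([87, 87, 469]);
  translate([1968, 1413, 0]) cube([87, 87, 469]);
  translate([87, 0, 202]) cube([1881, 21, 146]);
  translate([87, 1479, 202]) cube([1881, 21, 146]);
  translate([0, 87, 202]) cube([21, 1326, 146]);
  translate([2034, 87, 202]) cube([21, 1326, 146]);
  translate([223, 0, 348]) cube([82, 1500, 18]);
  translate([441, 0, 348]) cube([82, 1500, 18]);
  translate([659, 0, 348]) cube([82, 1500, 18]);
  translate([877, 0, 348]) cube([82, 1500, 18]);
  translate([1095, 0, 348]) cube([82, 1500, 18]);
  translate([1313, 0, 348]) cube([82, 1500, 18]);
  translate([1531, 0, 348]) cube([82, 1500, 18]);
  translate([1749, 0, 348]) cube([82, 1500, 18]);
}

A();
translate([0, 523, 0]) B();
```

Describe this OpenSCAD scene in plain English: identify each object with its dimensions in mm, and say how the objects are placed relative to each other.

A is a chair: 409×403 mm seat, 22 mm thick, top at z = 467 mm, on four 49 mm square corner legs flush with the seat edges. A 18 mm thick backrest slab spans the full seat width, extending 484 mm above the seat top, its back face flush with the seat's +y edge. Two armrests of 37×37 mm section run along each side from the seat's front edge to the front of the backrest, top faces 230 mm above the seat top and outer faces flush with the seat's x-edges; a 37×37 mm post under the front of each armrest stands on the seat at the front corner.

B is a bed frame 2055 mm long (x) by 1500 mm wide (y). Four 87×87 mm corner posts, 469 mm tall, at the corners of the footprint. Four rails of 21 mm thickness and 146 mm height run between adjacent posts with their undersides at z = 202 mm, their outer faces flush with the outside of the frame (the two x-running rails run between the posts' inner faces; the two y-running rails run between the posts' inner faces). 8 slats, each 82 mm wide (x) and 18 mm thick, lie across the top of the two x-running rails, running the full 1500 mm width of the frame in y; the slats are evenly spaced along x between the inner faces of the end posts with equal gaps (rounded down to the nearest mm) at the −x end and between each pair — any rounding remainder accumulates at the +x end.

The bed frame is on the floor beside the chair on its +y side.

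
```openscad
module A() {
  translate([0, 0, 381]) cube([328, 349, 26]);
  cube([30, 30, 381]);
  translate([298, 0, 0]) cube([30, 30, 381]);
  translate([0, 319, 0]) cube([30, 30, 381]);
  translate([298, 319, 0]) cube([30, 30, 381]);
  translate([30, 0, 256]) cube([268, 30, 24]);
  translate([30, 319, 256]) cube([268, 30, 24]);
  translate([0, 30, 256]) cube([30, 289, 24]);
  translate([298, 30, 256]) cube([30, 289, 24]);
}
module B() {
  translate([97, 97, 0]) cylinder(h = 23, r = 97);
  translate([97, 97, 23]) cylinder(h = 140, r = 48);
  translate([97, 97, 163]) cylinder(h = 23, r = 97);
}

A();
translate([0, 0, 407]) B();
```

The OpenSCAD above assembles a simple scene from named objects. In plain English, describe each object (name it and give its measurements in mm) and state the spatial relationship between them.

A is a four-legged stool. The seat is a 328×349×26 mm slab whose top surface is at z = 407 mm; four square legs, each 30×30 mm in cross-section, run from the floor (z = 0) to the underside of the seat, each flush with a corner of the seat. Four stretchers, 30 mm wide and 24 mm tall, connect adjacent legs with their undersides at z = 256 mm, each running between the inner faces of the legs it joins and aligned with the legs' outer faces on the other axis.

B is a spool: two coaxial disc flanges of radius 97 mm and thickness 23 mm, joined by a core cylinder of radius 48 mm and height 140 mm. The lower flange rests on z = 0 and the three cylinders share a vertical axis.

The spool is on top of the stool.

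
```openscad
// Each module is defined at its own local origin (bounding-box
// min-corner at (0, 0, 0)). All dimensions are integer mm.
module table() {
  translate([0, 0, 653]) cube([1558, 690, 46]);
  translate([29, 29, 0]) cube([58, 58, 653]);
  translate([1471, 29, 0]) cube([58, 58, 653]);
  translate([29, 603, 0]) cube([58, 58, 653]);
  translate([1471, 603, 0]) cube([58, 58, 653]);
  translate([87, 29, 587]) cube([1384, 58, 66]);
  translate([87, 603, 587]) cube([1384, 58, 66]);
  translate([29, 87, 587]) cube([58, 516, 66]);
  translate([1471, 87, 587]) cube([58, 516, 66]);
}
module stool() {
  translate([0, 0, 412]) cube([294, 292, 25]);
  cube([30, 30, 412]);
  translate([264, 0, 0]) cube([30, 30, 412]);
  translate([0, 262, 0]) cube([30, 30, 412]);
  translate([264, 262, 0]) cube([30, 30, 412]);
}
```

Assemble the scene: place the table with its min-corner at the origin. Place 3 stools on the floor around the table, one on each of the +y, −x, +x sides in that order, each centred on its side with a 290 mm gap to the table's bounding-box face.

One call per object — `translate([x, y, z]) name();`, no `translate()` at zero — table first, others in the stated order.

table();
translate([632, 980, 0]) stool();
translate([-584, 199, 0]) stool();
translate([1848, 199, 0]) stool();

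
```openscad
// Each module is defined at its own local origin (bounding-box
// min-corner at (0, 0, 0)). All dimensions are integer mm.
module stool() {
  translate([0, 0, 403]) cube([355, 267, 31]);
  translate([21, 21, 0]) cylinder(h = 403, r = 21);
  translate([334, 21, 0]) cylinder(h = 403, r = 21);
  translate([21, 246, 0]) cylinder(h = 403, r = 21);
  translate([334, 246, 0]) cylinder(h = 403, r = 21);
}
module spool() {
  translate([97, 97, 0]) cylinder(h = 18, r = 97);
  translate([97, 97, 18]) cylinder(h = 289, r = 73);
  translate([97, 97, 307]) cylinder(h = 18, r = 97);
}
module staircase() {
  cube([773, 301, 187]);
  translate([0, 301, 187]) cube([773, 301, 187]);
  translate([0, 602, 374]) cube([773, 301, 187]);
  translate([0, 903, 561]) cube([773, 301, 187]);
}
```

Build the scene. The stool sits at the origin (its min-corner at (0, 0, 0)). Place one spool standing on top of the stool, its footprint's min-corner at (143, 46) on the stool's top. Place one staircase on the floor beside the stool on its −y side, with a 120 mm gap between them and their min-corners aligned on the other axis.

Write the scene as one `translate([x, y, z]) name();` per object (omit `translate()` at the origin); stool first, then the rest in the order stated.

stool();
translate([143, 46, 434]) spool();
translate([0, -1324, 0]) staircase();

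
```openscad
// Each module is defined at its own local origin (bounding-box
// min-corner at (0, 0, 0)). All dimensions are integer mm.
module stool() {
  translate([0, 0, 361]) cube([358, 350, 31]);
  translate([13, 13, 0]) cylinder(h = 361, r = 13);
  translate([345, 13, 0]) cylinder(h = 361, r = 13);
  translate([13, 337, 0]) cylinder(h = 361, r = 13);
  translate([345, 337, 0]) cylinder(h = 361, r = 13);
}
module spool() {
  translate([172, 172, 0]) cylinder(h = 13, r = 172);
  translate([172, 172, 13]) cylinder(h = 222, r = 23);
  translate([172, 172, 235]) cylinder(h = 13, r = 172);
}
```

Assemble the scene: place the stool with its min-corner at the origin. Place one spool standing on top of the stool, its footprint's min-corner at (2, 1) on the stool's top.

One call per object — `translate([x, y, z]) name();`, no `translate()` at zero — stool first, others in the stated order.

stool();
translate([2, 1, 392]) spool();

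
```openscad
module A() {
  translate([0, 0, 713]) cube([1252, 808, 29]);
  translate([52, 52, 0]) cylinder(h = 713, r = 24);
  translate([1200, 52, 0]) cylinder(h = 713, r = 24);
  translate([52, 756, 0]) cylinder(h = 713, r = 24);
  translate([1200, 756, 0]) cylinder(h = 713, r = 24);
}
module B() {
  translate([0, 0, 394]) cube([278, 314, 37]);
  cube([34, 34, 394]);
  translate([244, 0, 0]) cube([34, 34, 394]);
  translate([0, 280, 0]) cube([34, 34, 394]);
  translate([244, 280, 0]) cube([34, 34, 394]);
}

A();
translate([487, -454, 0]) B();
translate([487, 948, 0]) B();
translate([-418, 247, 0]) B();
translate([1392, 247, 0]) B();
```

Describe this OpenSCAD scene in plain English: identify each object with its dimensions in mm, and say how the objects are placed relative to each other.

A is a table: top 1252 mm (x) × 808 mm (y), 29 mm thick, upper face at z = 742 mm, on four round legs of 48 mm diameter, each leg's bounding box inset 28 mm from the nearest pair of top edges, running from z = 0 to the bottom of the top.

B is a four-legged stool. The seat is a 278×314×37 mm slab whose top surface is at z = 431 mm; four square legs, each 34×34 mm in cross-section, run from the floor (z = 0) to the underside of the seat, each flush with a corner of the seat.

Four stools sit around the table at the −y, +y, −x, +x sides.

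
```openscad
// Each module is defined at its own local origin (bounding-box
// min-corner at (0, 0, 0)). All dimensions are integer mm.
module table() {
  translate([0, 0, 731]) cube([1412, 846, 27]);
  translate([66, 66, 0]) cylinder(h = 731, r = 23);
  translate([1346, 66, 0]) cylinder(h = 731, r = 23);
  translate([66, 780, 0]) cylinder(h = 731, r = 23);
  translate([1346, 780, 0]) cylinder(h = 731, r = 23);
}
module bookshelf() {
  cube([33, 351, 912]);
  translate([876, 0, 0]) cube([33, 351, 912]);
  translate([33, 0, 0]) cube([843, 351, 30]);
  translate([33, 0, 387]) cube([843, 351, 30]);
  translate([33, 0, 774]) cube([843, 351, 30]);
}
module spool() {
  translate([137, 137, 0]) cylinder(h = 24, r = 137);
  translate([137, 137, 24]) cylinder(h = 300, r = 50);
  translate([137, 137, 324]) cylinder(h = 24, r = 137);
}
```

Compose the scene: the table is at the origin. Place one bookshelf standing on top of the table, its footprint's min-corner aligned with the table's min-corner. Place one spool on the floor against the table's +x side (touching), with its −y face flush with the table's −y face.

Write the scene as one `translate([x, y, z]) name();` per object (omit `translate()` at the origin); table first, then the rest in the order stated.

table();
translate([0, 0, 758]) bookshelf();
translate([1412, 0, 0]) spool();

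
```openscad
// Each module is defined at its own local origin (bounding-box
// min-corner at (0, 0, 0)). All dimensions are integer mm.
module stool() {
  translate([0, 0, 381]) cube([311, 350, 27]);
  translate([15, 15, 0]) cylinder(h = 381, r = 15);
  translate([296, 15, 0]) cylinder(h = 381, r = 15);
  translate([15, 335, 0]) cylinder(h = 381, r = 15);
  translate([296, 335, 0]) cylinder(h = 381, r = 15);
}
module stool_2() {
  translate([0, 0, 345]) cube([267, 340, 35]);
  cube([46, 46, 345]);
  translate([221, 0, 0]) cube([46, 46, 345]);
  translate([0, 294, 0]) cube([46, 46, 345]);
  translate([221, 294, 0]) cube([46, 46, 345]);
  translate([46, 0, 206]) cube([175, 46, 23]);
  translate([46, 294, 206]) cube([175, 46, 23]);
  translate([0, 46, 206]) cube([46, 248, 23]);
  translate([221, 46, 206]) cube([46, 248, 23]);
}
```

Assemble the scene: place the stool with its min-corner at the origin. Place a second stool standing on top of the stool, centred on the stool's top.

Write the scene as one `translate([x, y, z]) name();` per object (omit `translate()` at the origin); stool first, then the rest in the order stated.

stool();
translate([22, 5, 408]) stool_2();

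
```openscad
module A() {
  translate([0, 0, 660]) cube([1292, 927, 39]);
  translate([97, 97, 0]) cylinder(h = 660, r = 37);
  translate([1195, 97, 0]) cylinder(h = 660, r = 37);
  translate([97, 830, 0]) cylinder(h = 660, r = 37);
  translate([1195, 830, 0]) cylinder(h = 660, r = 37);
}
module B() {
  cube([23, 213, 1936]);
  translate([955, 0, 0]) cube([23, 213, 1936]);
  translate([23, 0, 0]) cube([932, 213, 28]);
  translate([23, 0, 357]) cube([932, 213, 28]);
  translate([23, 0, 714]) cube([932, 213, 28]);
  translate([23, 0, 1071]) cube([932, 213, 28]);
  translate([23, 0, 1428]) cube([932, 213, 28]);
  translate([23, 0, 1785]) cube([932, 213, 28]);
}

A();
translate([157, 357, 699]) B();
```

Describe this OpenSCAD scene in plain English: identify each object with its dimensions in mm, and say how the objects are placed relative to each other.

A is a rectangular dining table. The top is 1292×927×39 mm with its upper surface at z = 699 mm. It stands on four round legs of 74 mm diameter, each leg's bounding box inset 60 mm from the nearest pair of top edges, running from the floor to the underside of the top.

B is an open bookshelf. Two side panels, each 23 mm thick, 213 mm deep and 1936 mm tall, stand 978 mm apart (outside-to-outside). Between them sit 6 shelves, each 28 mm thick and 213 mm deep, spanning the full gap between the sides. The bottom shelf rests on the floor (its underside at z = 0) and the clear gap between one shelf's top and the next shelf's underside is 329 mm.

The bookshelf is on top of the table, centred.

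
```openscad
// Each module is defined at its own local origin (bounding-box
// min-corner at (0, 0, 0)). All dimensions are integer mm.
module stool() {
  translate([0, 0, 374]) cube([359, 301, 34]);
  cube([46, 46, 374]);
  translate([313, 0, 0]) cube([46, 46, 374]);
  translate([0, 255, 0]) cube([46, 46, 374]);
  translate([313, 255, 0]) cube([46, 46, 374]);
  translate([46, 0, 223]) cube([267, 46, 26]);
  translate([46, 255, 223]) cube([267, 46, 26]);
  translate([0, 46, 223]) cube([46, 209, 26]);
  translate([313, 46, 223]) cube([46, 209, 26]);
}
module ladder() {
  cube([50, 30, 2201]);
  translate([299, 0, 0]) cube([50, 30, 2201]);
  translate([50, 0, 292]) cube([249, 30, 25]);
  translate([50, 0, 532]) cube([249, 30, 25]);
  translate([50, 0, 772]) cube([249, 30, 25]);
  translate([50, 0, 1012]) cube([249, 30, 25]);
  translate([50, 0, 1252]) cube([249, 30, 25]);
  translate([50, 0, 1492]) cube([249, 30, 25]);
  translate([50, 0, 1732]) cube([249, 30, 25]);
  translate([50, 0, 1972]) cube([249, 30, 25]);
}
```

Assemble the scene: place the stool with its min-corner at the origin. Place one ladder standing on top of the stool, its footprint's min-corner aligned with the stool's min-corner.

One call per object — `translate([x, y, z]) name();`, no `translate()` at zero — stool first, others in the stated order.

stool();
translate([0, 0, 408]) ladder();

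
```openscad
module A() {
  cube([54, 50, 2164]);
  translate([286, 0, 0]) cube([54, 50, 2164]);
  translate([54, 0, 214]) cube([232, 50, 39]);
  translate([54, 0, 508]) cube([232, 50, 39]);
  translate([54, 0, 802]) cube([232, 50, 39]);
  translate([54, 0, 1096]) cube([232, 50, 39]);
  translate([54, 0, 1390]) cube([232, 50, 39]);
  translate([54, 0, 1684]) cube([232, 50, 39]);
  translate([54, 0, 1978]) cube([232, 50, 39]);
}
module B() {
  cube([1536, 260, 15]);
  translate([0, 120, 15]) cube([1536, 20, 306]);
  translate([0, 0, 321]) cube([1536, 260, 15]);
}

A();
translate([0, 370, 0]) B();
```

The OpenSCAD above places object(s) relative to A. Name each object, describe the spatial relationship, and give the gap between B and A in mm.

The I-beam's nearest face is 320 mm from the ladder's +y face.

A is a ladder. B is an I-beam. The I-beam is on the floor beside the ladder on its +y side. The gap between the I-beam and the ladder is 320 mm.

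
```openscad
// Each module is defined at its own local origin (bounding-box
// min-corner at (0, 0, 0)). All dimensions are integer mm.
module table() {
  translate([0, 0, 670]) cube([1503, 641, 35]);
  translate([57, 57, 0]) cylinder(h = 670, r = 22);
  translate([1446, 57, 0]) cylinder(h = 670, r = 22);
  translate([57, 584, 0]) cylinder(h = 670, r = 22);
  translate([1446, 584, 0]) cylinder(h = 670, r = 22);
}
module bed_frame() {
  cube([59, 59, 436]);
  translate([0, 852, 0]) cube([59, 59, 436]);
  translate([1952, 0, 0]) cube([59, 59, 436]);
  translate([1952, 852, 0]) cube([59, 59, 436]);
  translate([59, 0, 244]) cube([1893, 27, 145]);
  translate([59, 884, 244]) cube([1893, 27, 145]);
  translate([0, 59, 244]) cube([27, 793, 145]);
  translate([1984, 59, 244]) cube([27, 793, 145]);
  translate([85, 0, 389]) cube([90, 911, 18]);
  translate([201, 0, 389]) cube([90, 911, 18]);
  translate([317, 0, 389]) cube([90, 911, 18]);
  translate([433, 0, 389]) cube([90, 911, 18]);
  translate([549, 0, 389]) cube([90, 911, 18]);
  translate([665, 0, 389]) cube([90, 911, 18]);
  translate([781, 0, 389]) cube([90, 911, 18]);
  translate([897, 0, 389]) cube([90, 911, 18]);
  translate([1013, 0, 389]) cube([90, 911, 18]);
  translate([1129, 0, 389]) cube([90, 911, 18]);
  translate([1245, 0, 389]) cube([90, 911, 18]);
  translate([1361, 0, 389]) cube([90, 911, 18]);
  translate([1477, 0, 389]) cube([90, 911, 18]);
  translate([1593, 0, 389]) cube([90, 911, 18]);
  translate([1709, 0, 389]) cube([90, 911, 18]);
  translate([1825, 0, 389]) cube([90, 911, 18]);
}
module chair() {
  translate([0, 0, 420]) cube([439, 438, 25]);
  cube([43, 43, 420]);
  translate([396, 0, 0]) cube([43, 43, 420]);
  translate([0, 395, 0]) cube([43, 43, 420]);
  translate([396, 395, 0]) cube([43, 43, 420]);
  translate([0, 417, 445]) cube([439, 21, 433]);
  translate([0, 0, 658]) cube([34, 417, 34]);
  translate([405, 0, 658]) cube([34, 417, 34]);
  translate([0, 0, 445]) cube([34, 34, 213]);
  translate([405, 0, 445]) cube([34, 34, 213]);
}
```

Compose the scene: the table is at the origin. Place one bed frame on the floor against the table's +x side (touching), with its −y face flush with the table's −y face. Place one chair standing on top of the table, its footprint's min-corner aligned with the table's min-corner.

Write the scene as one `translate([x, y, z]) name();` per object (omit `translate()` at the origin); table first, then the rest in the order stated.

table();
translate([1503, 0, 0]) bed_frame();
translate([0, 0, 705]) chair();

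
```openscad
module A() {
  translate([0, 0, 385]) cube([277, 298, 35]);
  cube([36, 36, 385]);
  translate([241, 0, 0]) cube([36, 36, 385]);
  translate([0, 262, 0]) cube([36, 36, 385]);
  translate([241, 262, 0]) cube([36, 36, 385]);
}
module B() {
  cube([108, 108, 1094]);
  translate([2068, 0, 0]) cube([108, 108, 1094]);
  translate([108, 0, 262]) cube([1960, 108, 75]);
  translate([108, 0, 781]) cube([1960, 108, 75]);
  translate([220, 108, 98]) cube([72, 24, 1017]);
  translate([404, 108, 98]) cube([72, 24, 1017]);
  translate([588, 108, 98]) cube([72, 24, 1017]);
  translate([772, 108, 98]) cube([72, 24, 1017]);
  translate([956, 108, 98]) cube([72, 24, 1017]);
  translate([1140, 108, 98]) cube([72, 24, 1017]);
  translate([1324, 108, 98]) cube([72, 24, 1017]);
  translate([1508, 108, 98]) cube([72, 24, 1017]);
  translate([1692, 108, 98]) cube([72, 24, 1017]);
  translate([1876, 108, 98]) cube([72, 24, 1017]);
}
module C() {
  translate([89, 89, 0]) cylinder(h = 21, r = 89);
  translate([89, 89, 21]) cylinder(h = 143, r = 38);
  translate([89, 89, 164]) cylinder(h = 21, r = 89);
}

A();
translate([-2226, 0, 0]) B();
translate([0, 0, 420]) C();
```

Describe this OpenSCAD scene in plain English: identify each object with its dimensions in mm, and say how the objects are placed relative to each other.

A is a simple wooden stool: a rectangular seat 277 mm (x) by 298 mm (y), 35 mm thick, top face at z = 420 mm, on four square legs, each 36×36 mm in cross-section. The legs rest on z = 0, each flush with a corner of the seat.

B is a fence section. Two 108×108 mm posts, 1094 mm tall, stand on the floor with a clear span of 1960 mm between their inner faces. Two horizontal rails of 108×75 mm section span the gap between the posts with their undersides at z = 262 mm and z = 781 mm, flush with the posts' −y face. 10 pickets, each 72 mm wide, 24 mm thick and 1017 mm tall, are fixed to the +y face of the rails with their bottoms at z = 98 mm, evenly spaced across the span with equal gaps (rounded down to the nearest mm) at the −x end and between each pair — any rounding remainder accumulates at the +x end.

C is a spool: two coaxial disc flanges of radius 89 mm and thickness 21 mm, joined by a core cylinder of radius 38 mm and height 143 mm. The lower flange rests on z = 0 and the three cylinders share a vertical axis.

The fence section is on the floor beside the stool on its −x side. The spool is on top of the stool.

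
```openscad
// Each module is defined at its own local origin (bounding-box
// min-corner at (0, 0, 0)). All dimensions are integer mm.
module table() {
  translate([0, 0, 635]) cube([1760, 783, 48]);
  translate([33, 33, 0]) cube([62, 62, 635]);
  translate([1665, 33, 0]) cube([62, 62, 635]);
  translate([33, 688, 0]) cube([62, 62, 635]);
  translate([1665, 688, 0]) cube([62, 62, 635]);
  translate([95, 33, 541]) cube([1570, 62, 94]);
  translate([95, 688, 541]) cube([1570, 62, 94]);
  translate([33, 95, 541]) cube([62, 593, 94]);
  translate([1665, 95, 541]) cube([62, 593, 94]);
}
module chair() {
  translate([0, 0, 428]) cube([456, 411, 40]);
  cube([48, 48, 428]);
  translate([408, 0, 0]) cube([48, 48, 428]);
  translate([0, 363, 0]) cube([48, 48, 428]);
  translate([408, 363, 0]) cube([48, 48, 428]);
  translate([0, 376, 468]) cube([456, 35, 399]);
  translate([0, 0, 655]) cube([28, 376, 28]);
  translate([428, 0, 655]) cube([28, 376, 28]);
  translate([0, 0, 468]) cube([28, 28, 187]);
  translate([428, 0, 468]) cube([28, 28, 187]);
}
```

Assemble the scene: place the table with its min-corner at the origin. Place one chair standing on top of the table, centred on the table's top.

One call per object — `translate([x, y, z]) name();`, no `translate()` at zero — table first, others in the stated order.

table();
translate([652, 186, 683]) chair();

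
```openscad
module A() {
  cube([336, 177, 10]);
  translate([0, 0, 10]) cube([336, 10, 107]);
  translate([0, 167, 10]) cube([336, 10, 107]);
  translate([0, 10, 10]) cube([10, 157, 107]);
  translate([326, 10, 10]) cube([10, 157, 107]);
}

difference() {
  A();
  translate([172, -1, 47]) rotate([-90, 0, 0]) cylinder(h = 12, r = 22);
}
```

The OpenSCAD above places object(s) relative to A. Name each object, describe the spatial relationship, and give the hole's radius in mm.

A is an open box. The open box has a circular hole through its front wall. The hole's radius is 22 mm.

The subtracted cylinder has r = 22 mm.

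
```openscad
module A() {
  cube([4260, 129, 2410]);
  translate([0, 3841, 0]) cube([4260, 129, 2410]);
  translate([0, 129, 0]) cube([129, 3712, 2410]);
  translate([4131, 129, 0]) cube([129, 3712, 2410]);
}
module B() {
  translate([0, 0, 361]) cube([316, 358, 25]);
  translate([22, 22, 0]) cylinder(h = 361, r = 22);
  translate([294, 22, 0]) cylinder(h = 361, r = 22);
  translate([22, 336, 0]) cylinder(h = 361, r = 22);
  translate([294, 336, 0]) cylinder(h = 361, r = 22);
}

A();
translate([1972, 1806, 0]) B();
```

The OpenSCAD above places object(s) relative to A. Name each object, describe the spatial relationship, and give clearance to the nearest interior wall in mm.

Clearances: x = 1843, y = 1677; minimum 1677 mm.

A is a house frame. B is a stool. The stool sits inside the house frame, centred. The clearance to the nearest interior wall is 1677 mm.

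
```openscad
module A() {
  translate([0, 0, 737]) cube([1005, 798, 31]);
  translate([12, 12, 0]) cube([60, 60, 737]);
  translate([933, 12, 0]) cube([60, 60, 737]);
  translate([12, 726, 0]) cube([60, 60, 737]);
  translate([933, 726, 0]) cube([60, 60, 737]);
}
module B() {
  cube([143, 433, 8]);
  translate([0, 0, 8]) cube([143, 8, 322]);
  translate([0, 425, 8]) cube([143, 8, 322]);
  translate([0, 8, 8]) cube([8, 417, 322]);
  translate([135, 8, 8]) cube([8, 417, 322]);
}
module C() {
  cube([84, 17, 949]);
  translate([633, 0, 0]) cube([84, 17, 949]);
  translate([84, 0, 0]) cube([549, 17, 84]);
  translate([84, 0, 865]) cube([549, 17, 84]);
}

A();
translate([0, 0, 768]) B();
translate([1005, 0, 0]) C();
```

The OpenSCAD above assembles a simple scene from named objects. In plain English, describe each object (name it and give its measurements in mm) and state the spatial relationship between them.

A is a table with a 1005×798 mm rectangular top, 31 mm thick, top surface at z = 768 mm, supported by four 60×60 mm square legs, each inset 12 mm from the nearest pair of top edges, running from the floor.

B is an open-topped rectangular box: outside dimensions 143×433×330 mm, with a uniform wall and base thickness of 8 mm. The base is a full 143×433 slab on the floor; four walls sit on top of the base. The front and back walls (the −y and +y sides) span the full width; the two side walls fit between them.

C is a rectangular picture frame lying in the x–z plane (depth along y). The opening is 549 mm wide (x) by 781 mm tall (z), surrounded by a border 84 mm wide on all four sides. The frame is 17 mm deep and is made of two full-height vertical stiles with two horizontal rails fitted between them.

The open box is on top of the table. The picture frame is against the table's +x side, with their −y faces flush.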